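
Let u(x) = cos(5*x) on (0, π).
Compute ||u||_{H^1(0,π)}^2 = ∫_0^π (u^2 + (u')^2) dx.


||u||_{H^1(0,π)}^2 = 13*π

u'(x) = -5*sin(5*x).
Expand u² and (u')² and integrate term by term on (0, π), using: for integers n ≥ 1, ∫_0^π sin²(nx) dx = ∫_0^π cos²(nx) dx = π/2; for n ≠ n', ∫_0^π sin(nx)sin(n'x) dx = ∫_0^π cos(nx)cos(n'x) dx = 0; and by product-to-sum, ∫_0^π sin(nx)cos(n'x) dx = ½∫_0^π [sin((n+n')x) + sin((n−n')x)] dx, which is 0 when n+n' is even and 2n/(n²−n'²) when n+n' is odd (it need not vanish on (0, π)).
  u² squared terms: (1)²·∫cos(5x)² dx = 1·π/2 = π/2.
  So ∫_0^π u² dx = π/2.
  (u')² squared terms: (-5)²·∫sin(5x)² dx = 25·π/2 = 25*π/2.
  So ∫_0^π (u')² dx = 25*π/2.
||u||_{H^1}^2 = (π/2) + (25*π/2) = 13*π.


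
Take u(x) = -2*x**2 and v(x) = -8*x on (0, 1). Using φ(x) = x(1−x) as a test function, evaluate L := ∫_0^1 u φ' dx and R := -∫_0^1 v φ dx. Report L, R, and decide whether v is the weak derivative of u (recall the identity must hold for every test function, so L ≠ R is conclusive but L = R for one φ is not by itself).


LHS = 1/3, RHS = 2/3. No, v is not the weak derivative of u.

u(x) = -2*x**2, classical derivative u'(x) = -4*x.
φ(x) = x(1−x), so φ'(x) = 1 - 2*x.
Note φ(0) = φ(1) = 0, so the boundary term u·φ vanishes.
LHS = ∫_0^1 u(x) φ'(x) dx = ∫_0^1 (4*x^3 - 2*x^2) dx. Term by term:
  ∫_0^1 4*x^3 dx = 1;  ∫_0^1 -2*x^2 dx = -2/3.
Sum: 1 − 2/3 = 1/3.
So LHS = 1/3.
∫_0^1 v(x) φ(x) dx = ∫_0^1 (8*x^3 - 8*x^2) dx. Term by term:
  ∫_0^1 8*x^3 dx = 2;  ∫_0^1 -8*x^2 dx = -8/3.
Sum: 2 − 8/3 = -2/3.
So RHS = -∫_0^1 v(x) φ(x) dx = 2/3.
LHS − RHS = -1/3 ≠ 0, so the identity fails.
(For a valid weak derivative the identity must hold for EVERY test function, in particular this one. The failure shows v is NOT the weak derivative of u.)
Correct weak derivative would be u'(x) = -4*x.


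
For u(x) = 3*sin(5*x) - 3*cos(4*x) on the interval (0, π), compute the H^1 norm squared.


||u||_{H^1(0,π)}^2 = -340 + 387*π/2

u'(x) = 12*sin(4*x) + 15*cos(5*x).
Expand u² and (u')² and integrate term by term on (0, π), using: for integers n ≥ 1, ∫_0^π sin²(nx) dx = ∫_0^π cos²(nx) dx = π/2; for n ≠ n', ∫_0^π sin(nx)sin(n'x) dx = ∫_0^π cos(nx)cos(n'x) dx = 0; and by product-to-sum, ∫_0^π sin(nx)cos(n'x) dx = ½∫_0^π [sin((n+n')x) + sin((n−n')x)] dx, which is 0 when n+n' is even and 2n/(n²−n'²) when n+n' is odd (it need not vanish on (0, π)).
  u² squared terms: (-3)²·∫cos(4x)² dx = 9·π/2 = 9*π/2;  (3)²·∫sin(5x)² dx = 9·π/2 = 9*π/2.
  u² cross terms: 2·(-3)·(3)·∫cos(4x)·sin(5x) dx = -18·(10/9) = -20.
  So ∫_0^π u² dx = 9*π/2 + 9*π/2 − 20 = -20 + 9*π.
  (u')² squared terms: (12)²·∫sin(4x)² dx = 144·π/2 = 72*π;  (15)²·∫cos(5x)² dx = 225·π/2 = 225*π/2.
  (u')² cross terms: 2·(12)·(15)·∫sin(4x)·cos(5x) dx = 360·(-8/9) = -320.
  So ∫_0^π (u')² dx = 72*π + 225*π/2 − 320 = -320 + 369*π/2.
||u||_{H^1}^2 = (-20 + 9*π) + (-320 + 369*π/2) = -340 + 387*π/2.


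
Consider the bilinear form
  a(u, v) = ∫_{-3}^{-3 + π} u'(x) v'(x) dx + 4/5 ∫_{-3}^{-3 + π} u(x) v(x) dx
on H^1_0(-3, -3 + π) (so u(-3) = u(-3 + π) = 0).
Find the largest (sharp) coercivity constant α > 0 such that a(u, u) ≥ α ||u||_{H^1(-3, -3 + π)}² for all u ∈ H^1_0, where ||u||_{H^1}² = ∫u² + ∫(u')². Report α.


α = 9/10

Coercivity of a(·,·) on H^1_0(-3, -3 + π) means a(u, u) ≥ α ||u||_{H^1}² for every u ∈ H^1_0.
The interval has length L = π, and Poincaré/coercivity depend only on L. Here a(u, u) = ∫(u')² + (4/5)·∫u².
Here 0 < c = 4/5 < 1. The condition a(u,u) ≥ α||u||_{H^1}² reads (1−α)∫(u')² ≥ (α−c)∫u². Any admissible α is ≤ 1 (rapidly oscillating u have ∫u²/∫(u')² → 0), and α = 1 would force 0 ≥ (1−c)∫u², impossible since c < 1; so 1−α > 0. By the sharp Poincaré inequality on H^1_0 of an interval of length L, ∫(u')² ≥ (π/L)²∫u² with equality for the first sine mode sin(π(x−x₀)/L) (x₀ the left endpoint), so the inequality holds for all u iff (1−α)(π/L)² ≥ α − c, i.e. α ≤ ((π/L)² + c)/((π/L)² + 1) = (1 + c(L/π)²)/(1 + (L/π)²). With (π/L)² = 1 and c = 4/5, the largest admissible constant is α = ((π/L)² + c)/((π/L)² + 1).
Simplifying, α = 9/10.


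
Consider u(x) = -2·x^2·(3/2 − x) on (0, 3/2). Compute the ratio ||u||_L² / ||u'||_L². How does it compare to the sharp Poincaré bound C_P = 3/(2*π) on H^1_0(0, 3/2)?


||u||_L² / ||u'||_L² = 3*sqrt(14)/28 < C_P = 3/(2*π).

u(x) = -2·x^2·(3/2 − x), so u'(x) = 6*x*(x - 1).
u(x) = -2·x^2·(3/2 − x) vanishes at x = 0 and x = 3/2, so u ∈ H^1_0(0, 3/2). Differentiate via the product rule and integrate the resulting polynomials term by term.
  ∫_0^3/2 u² dx = ∫_0^3/2 (4*x^6 - 12*x^5 + 9*x^4) dx. Term by term:
    ∫_0^3/2 4*x^6 dx = 2187/224;  ∫_0^3/2 -12*x^5 dx = -729/32;  ∫_0^3/2 9*x^4 dx = 2187/160.
  Sum: 2187/224 − 729/32 + 2187/160 = 729/1120.
  ∫_0^3/2 (u')² dx = ∫_0^3/2 (36*x^4 - 72*x^3 + 36*x^2) dx. Term by term:
    ∫_0^3/2 36*x^4 dx = 2187/40;  ∫_0^3/2 -72*x^3 dx = -729/8;  ∫_0^3/2 36*x^2 dx = 81/2.
  Sum: 2187/40 − 729/8 + 81/2 = 81/20.
∫_0^3/2 u² dx = 729/1120, so ||u||_L² = 27*sqrt(70)/280.
∫_0^3/2 (u')² dx = 81/20, so ||u'||_L² = 9*sqrt(5)/10.
Ratio ||u||_L² / ||u'||_L² = 3*sqrt(14)/28.
Sharp Poincaré constant on H^1_0(0, 3/2) is C_P = L/π = 3/(2*π), achieved by sin(2*π/3·x).
A polynomial bump cannot attain the sharp Poincaré constant (only the first sine eigenfunction does), so the ratio is strictly less than C_P, consistent with ||u||_L² ≤ C_P ||u'||_L².


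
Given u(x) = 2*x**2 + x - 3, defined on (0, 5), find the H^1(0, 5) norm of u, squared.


||u||_{H^1}^2 = 10225/3

The H^1 norm (squared) on an interval (0, L) is
  ||u||_{H^1}^2 = ∫_0^L u(x)^2 dx + ∫_0^L u'(x)^2 dx.
Compute u'(x) = 4*x + 1.
Then u(x)^2 = 4*x**4 + 4*x**3 - 11*x**2 - 6*x + 9 and u'(x)^2 = 16*x**2 + 8*x + 1.
Integrate each monomial from 0 to 5 using ∫_0^5 c·x^n dx = c·5^(n+1)/(n+1):
  ∫_0^5 u(x)^2 dx = ∫_0^5 (4*x^4 + 4*x^3 - 11*x^2 - 6*x + 9) dx. Term by term:
    ∫_0^5 4*x^4 dx = 2500;  ∫_0^5 4*x^3 dx = 625;  ∫_0^5 -11*x^2 dx = -1375/3;
    ∫_0^5 -6*x dx = -75;  ∫_0^5 9 dx = 45.
  Sum: 2500 + 625 − 1375/3 − 75 + 45 = 7910/3.
  ∫_0^5 u'(x)^2 dx = ∫_0^5 (16*x^2 + 8*x + 1) dx. Term by term:
    ∫_0^5 16*x^2 dx = 2000/3;  ∫_0^5 8*x dx = 100;  ∫_0^5 1 dx = 5.
  Sum: 2000/3 + 100 + 5 = 2315/3.
Adding: ||u||_{H^1}^2 = 7910/3 + 2315/3 = 10225/3.


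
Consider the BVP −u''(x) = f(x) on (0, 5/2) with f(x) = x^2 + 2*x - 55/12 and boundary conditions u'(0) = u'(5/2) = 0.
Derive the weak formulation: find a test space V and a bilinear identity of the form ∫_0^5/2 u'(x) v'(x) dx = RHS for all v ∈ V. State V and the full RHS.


V = H^1(0, 5/2) (no boundary constraint on v; u is determined up to an additive constant); weak form: ∫_0^5/2 u'v' dx = ∫_0^5/2 (x^2 + 2*x - 55/12) v dx for all v ∈ V.

Multiply both sides by a test function v and integrate from 0 to 5/2:
  ∫_0^5/2 −u''(x) v(x) dx = ∫_0^5/2 f(x) v(x) dx.
Integrate the LHS by parts once:
  ∫_0^5/2 −u'' v dx = −[u'(x) v(x)]_0^5/2 + ∫_0^5/2 u'(x) v'(x) dx.
Thus ∫_0^5/2 u'(x) v'(x) dx = ∫_0^5/2 f(x) v(x) dx + [u'(x) v(x)]_0^5/2.
Choose V so that boundary terms are either known or forced to vanish.
u has homogeneous Neumann: u'(0) = u'(5/2) = 0. So [u' v]_0^5/2 = 0·v(5/2) − 0·v(0) = 0 for any v; take V = H^1(0, 5/2).
Weak formulation: find u (satisfying any essential BC) such that ∫_0^5/2 u'(x) v'(x) dx = ∫_0^5/2 f v dx for all v ∈ V (homogeneous Neumann, so boundary terms vanish).
Substituting f(x) = x^2 + 2*x - 55/12, the right-hand side is ∫_0^5/2 (x^2 + 2*x - 55/12) v dx.
Compatibility check (pure Neumann): taking v ≡ 1 ∈ V gives 0 = ∫_0^5/2 f dx + (0) − (0), i.e. ∫_0^5/2 f dx must equal u'(0) − u'(5/2) = 0. Indeed ∫_0^5/2 (x^2 + 2*x - 55/12) dx = 0, so the data are compatible. The solution is then unique only up to an additive constant (fix it e.g. by requiring ∫_0^5/2 u dx = 0).


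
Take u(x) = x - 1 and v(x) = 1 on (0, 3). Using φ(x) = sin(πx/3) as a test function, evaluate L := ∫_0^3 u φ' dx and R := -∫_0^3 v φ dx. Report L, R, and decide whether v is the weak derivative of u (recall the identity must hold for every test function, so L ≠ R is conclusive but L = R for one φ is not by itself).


LHS = -6/π, RHS = -6/π. Yes, v = u' weakly.

u(x) = x - 1, classical derivative u'(x) = 1.
φ(x) = sin(πx/3), so φ'(x) = π*cos(π*x/3)/3.
Note φ(0) = φ(3) = 0, so the boundary term u·φ vanishes.
LHS = ∫_0^3 u(x) φ'(x) dx = ∫_0^3 (π*x*cos(π*x/3)/3 - π*cos(π*x/3)/3) dx. Term by term:
  ∫_0^3 -π*cos(π*x/3)/3 dx = 0;  ∫_0^3 π*x*cos(π*x/3)/3 dx = -6/π.
Sum: 0 − 6/π = -6/π.
So LHS = -6/π.
∫_0^3 v(x) φ(x) dx = ∫_0^3 (sin(π*x/3)) dx. Term by term:
  ∫_0^3 sin(π*x/3) dx = 6/π.
So RHS = -∫_0^3 v(x) φ(x) dx = -6/π.
LHS = RHS, so the identity holds for this test φ.
Moreover u is smooth here and v(x) = u'(x) = 1 pointwise, so the identity holds for every test function. Hence v is the weak derivative of u.


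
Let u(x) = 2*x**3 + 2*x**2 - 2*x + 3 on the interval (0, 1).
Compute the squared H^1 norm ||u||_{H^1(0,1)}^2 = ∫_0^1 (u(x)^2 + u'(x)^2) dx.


||u||_{H^1}^2 = 804/35

The H^1 norm (squared) on an interval (0, L) is
  ||u||_{H^1}^2 = ∫_0^L u(x)^2 dx + ∫_0^L u'(x)^2 dx.
Compute u'(x) = 6*x**2 + 4*x - 2.
Then u(x)^2 = 4*x**6 + 8*x**5 - 4*x**4 + 4*x**3 + 16*x**2 - 12*x + 9 and u'(x)^2 = 36*x**4 + 48*x**3 - 8*x**2 - 16*x + 4.
Integrate each monomial from 0 to 1 using ∫_0^1 c·x^n dx = c·1^(n+1)/(n+1):
  ∫_0^1 u(x)^2 dx = ∫_0^1 (4*x^6 + 8*x^5 - 4*x^4 + 4*x^3 + 16*x^2 - 12*x + 9) dx. Term by term:
    ∫_0^1 4*x^6 dx = 4/7;  ∫_0^1 8*x^5 dx = 4/3;  ∫_0^1 -4*x^4 dx = -4/5;
    ∫_0^1 4*x^3 dx = 1;  ∫_0^1 16*x^2 dx = 16/3;  ∫_0^1 -12*x dx = -6;
    ∫_0^1 9 dx = 9.
  Sum: 4/7 + 4/3 − 4/5 + 1 + 16/3 − 6 + 9 = 1096/105.
  ∫_0^1 u'(x)^2 dx = ∫_0^1 (36*x^4 + 48*x^3 - 8*x^2 - 16*x + 4) dx. Term by term:
    ∫_0^1 36*x^4 dx = 36/5;  ∫_0^1 48*x^3 dx = 12;  ∫_0^1 -8*x^2 dx = -8/3;
    ∫_0^1 -16*x dx = -8;  ∫_0^1 4 dx = 4.
  Sum: 36/5 + 12 − 8/3 − 8 + 4 = 188/15.
Adding: ||u||_{H^1}^2 = 1096/105 + 188/15 = 804/35.


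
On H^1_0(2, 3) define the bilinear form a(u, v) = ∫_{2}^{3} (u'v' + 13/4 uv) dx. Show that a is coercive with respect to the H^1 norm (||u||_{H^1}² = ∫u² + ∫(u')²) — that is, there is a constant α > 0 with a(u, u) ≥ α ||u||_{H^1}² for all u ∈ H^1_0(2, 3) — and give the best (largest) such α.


α = 1

Coercivity of a(·,·) on H^1_0(2, 3) means a(u, u) ≥ α ||u||_{H^1}² for every u ∈ H^1_0.
The interval has length L = 1, and Poincaré/coercivity depend only on L. Here a(u, u) = ∫(u')² + (13/4)·∫u².
Here c = 13/4 ≥ 1, so a(u,u) = ∫(u')² + c∫u² ≥ ∫(u')² + ∫u² = ||u||_{H^1}², i.e. α = 1 works. No larger α is possible: a(u,u) ≥ α||u||_{H^1}² means (1−α)∫(u')² ≥ (α−c)∫u², and for the modes u_n = sin(nπ(x−x₀)/L) (x₀ the left endpoint) one has ∫u_n²/∫(u_n')² = (L/(nπ))² → 0, so a(u_n,u_n)/||u_n||_{H^1}² → 1. Hence the optimal constant is α = 1.
Therefore α = 1.


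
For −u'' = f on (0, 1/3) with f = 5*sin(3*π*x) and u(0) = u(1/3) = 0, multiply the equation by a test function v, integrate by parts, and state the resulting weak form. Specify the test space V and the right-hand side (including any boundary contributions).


V = H^1_0(0, 1/3) (so v(0) = v(1/3) = 0); weak form: ∫_0^1/3 u'v' dx = ∫_0^1/3 (5*sin(3*π*x)) v dx for all v ∈ V.

Multiply both sides by a test function v and integrate from 0 to 1/3:
  ∫_0^1/3 −u''(x) v(x) dx = ∫_0^1/3 f(x) v(x) dx.
Integrate the LHS by parts once:
  ∫_0^1/3 −u'' v dx = −[u'(x) v(x)]_0^1/3 + ∫_0^1/3 u'(x) v'(x) dx.
Thus ∫_0^1/3 u'(x) v'(x) dx = ∫_0^1/3 f(x) v(x) dx + [u'(x) v(x)]_0^1/3.
Choose V so that boundary terms are either known or forced to vanish.
u is Dirichlet: u(0) = u(1/3) = 0. Let V = H^1_0(0, 1/3); then v(0) = v(1/3) = 0, and [u' v]_0^1/3 = 0.
Weak formulation: find u (satisfying any essential BC) such that ∫_0^1/3 u'(x) v'(x) dx = ∫_0^1/3 f v dx for all v ∈ V.
Substituting f(x) = 5*sin(3*π*x), the right-hand side is ∫_0^1/3 (5*sin(3*π*x)) v dx.


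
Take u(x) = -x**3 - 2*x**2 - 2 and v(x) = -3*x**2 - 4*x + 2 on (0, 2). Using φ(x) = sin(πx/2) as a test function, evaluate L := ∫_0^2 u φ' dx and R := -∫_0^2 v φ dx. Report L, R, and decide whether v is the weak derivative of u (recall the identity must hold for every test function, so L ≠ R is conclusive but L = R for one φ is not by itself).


LHS = -96/π^3 + 40/π, RHS = -96/π^3 + 32/π. No, v is not the weak derivative of u.

u(x) = -x**3 - 2*x**2 - 2, classical derivative u'(x) = -3*x**2 - 4*x.
φ(x) = sin(πx/2), so φ'(x) = π*cos(π*x/2)/2.
Note φ(0) = φ(2) = 0, so the boundary term u·φ vanishes.
LHS = ∫_0^2 u(x) φ'(x) dx = ∫_0^2 (-π*x^3*cos(π*x/2)/2 - π*x^2*cos(π*x/2) - π*cos(π*x/2)) dx. Term by term:
  ∫_0^2 -π*cos(π*x/2) dx = 0;  ∫_0^2 -π*x^2*cos(π*x/2) dx = 16/π;  ∫_0^2 -π*x^3*cos(π*x/2)/2 dx = -96/π^3 + 24/π.
Sum: 0 + 16/π + -96/π^3 + 24/π = -96/π^3 + 40/π.
So LHS = -96/π^3 + 40/π.
∫_0^2 v(x) φ(x) dx = ∫_0^2 (-3*x^2*sin(π*x/2) - 4*x*sin(π*x/2) + 2*sin(π*x/2)) dx. Term by term:
  ∫_0^2 2*sin(π*x/2) dx = 8/π;  ∫_0^2 -4*x*sin(π*x/2) dx = -16/π;  ∫_0^2 -3*x^2*sin(π*x/2) dx = -24/π + 96/π^3.
Sum: 8/π − 16/π + -24/π + 96/π^3 = -32/π + 96/π^3.
So RHS = -∫_0^2 v(x) φ(x) dx = -96/π^3 + 32/π.
LHS − RHS = 8/π ≠ 0, so the identity fails.
(For a valid weak derivative the identity must hold for EVERY test function, in particular this one. The failure shows v is NOT the weak derivative of u.)
Correct weak derivative would be u'(x) = -3*x**2 - 4*x.


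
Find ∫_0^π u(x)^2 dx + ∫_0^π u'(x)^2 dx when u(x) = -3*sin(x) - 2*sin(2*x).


||u||_{H^1(0,π)}^2 = 19*π

u'(x) = -3*cos(x) - 4*cos(2*x).
Expand u² and (u')² and integrate term by term on (0, π), using: for integers n ≥ 1, ∫_0^π sin²(nx) dx = ∫_0^π cos²(nx) dx = π/2; for n ≠ n', ∫_0^π sin(nx)sin(n'x) dx = ∫_0^π cos(nx)cos(n'x) dx = 0; and by product-to-sum, ∫_0^π sin(nx)cos(n'x) dx = ½∫_0^π [sin((n+n')x) + sin((n−n')x)] dx, which is 0 when n+n' is even and 2n/(n²−n'²) when n+n' is odd (it need not vanish on (0, π)).
  u² squared terms: (-3)²·∫sin(x)² dx = 9·π/2 = 9*π/2;  (-2)²·∫sin(2x)² dx = 4·π/2 = 2*π.
  u² cross terms: 2·(-3)·(-2)·∫sin(x)·sin(2x) dx = 12·(0) = 0.
  So ∫_0^π u² dx = 9*π/2 + 2*π + 0 = 13*π/2.
  (u')² squared terms: (-4)²·∫cos(2x)² dx = 16·π/2 = 8*π;  (-3)²·∫cos(x)² dx = 9·π/2 = 9*π/2.
  (u')² cross terms: 2·(-4)·(-3)·∫cos(2x)·cos(x) dx = 24·(0) = 0.
  So ∫_0^π (u')² dx = 8*π + 9*π/2 + 0 = 25*π/2.
||u||_{H^1}^2 = (13*π/2) + (25*π/2) = 19*π.


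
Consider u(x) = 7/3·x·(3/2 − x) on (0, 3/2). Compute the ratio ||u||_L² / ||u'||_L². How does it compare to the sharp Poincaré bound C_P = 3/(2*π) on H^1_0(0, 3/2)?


||u||_L² / ||u'||_L² = 3*sqrt(10)/20 < C_P = 3/(2*π).

u(x) = 7/3·x·(3/2 − x), so u'(x) = 7/2 - 14*x/3.
u(x) = 7/3·x·(3/2 − x) vanishes at x = 0 and x = 3/2, so u ∈ H^1_0(0, 3/2). Differentiate via the product rule and integrate the resulting polynomials term by term.
  ∫_0^3/2 u² dx = ∫_0^3/2 (49*x^4/9 - 49*x^3/3 + 49*x^2/4) dx. Term by term:
    ∫_0^3/2 49*x^4/9 dx = 1323/160;  ∫_0^3/2 -49*x^3/3 dx = -1323/64;  ∫_0^3/2 49*x^2/4 dx = 441/32.
  Sum: 1323/160 − 1323/64 + 441/32 = 441/320.
  ∫_0^3/2 (u')² dx = ∫_0^3/2 (196*x^2/9 - 98*x/3 + 49/4) dx. Term by term:
    ∫_0^3/2 196*x^2/9 dx = 49/2;  ∫_0^3/2 -98*x/3 dx = -147/4;  ∫_0^3/2 49/4 dx = 147/8.
  Sum: 49/2 − 147/4 + 147/8 = 49/8.
∫_0^3/2 u² dx = 441/320, so ||u||_L² = 21*sqrt(5)/40.
∫_0^3/2 (u')² dx = 49/8, so ||u'||_L² = 7*sqrt(2)/4.
Ratio ||u||_L² / ||u'||_L² = 3*sqrt(10)/20.
Sharp Poincaré constant on H^1_0(0, 3/2) is C_P = L/π = 3/(2*π), achieved by sin(2*π/3·x).
A polynomial bump cannot attain the sharp Poincaré constant (only the first sine eigenfunction does), so the ratio is strictly less than C_P, consistent with ||u||_L² ≤ C_P ||u'||_L².


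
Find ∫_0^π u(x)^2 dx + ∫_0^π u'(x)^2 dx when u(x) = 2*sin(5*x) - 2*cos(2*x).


||u||_{H^1(0,π)}^2 = -400/21 + 62*π

u'(x) = 4*sin(2*x) + 10*cos(5*x).
Expand u² and (u')² and integrate term by term on (0, π), using: for integers n ≥ 1, ∫_0^π sin²(nx) dx = ∫_0^π cos²(nx) dx = π/2; for n ≠ n', ∫_0^π sin(nx)sin(n'x) dx = ∫_0^π cos(nx)cos(n'x) dx = 0; and by product-to-sum, ∫_0^π sin(nx)cos(n'x) dx = ½∫_0^π [sin((n+n')x) + sin((n−n')x)] dx, which is 0 when n+n' is even and 2n/(n²−n'²) when n+n' is odd (it need not vanish on (0, π)).
  u² squared terms: (-2)²·∫cos(2x)² dx = 4·π/2 = 2*π;  (2)²·∫sin(5x)² dx = 4·π/2 = 2*π.
  u² cross terms: 2·(-2)·(2)·∫cos(2x)·sin(5x) dx = -8·(10/21) = -80/21.
  So ∫_0^π u² dx = 2*π + 2*π − 80/21 = -80/21 + 4*π.
  (u')² squared terms: (4)²·∫sin(2x)² dx = 16·π/2 = 8*π;  (10)²·∫cos(5x)² dx = 100·π/2 = 50*π.
  (u')² cross terms: 2·(4)·(10)·∫sin(2x)·cos(5x) dx = 80·(-4/21) = -320/21.
  So ∫_0^π (u')² dx = 8*π + 50*π − 320/21 = -320/21 + 58*π.
||u||_{H^1}^2 = (-80/21 + 4*π) + (-320/21 + 58*π) = -400/21 + 62*π.


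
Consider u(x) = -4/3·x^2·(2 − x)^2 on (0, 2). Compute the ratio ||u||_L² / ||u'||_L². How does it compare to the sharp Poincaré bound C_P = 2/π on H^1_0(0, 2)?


||u||_L² / ||u'||_L² = sqrt(3)/3 < C_P = 2/π.

u(x) = -4/3·x^2·(2 − x)^2, so u'(x) = 16*x*(-x^2 + 3*x - 2)/3.
u(x) = -4/3·x^2·(2 − x)^2 vanishes at x = 0 and x = 2, so u ∈ H^1_0(0, 2). Differentiate via the product rule and integrate the resulting polynomials term by term.
  ∫_0^2 u² dx = ∫_0^2 (16*x^8/9 - 128*x^7/9 + 128*x^6/3 - 512*x^5/9 + 256*x^4/9) dx. Term by term:
    ∫_0^2 16*x^8/9 dx = 8192/81;  ∫_0^2 -128*x^7/9 dx = -4096/9;  ∫_0^2 128*x^6/3 dx = 16384/21;
    ∫_0^2 -512*x^5/9 dx = -16384/27;  ∫_0^2 256*x^4/9 dx = 8192/45.
  Sum: 8192/81 − 4096/9 + 16384/21 − 16384/27 + 8192/45 = 4096/2835.
  ∫_0^2 (u')² dx = ∫_0^2 (256*x^6/9 - 512*x^5/3 + 3328*x^4/9 - 1024*x^3/3 + 1024*x^2/9) dx. Term by term:
    ∫_0^2 256*x^6/9 dx = 32768/63;  ∫_0^2 -512*x^5/3 dx = -16384/9;  ∫_0^2 3328*x^4/9 dx = 106496/45;
    ∫_0^2 -1024*x^3/3 dx = -4096/3;  ∫_0^2 1024*x^2/9 dx = 8192/27.
  Sum: 32768/63 − 16384/9 + 106496/45 − 4096/3 + 8192/27 = 4096/945.
∫_0^2 u² dx = 4096/2835, so ||u||_L² = 64*sqrt(35)/315.
∫_0^2 (u')² dx = 4096/945, so ||u'||_L² = 64*sqrt(105)/315.
Ratio ||u||_L² / ||u'||_L² = sqrt(3)/3.
Sharp Poincaré constant on H^1_0(0, 2) is C_P = L/π = 2/π, achieved by sin(π/2·x).
A polynomial bump cannot attain the sharp Poincaré constant (only the first sine eigenfunction does), so the ratio is strictly less than C_P, consistent with ||u||_L² ≤ C_P ||u'||_L².


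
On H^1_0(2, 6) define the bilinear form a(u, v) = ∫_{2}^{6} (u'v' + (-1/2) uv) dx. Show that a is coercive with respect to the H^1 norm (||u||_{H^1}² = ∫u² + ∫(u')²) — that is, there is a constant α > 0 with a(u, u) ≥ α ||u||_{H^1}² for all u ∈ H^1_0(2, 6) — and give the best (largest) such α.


α = (-8 + π^2)/(π^2 + 16)

Coercivity of a(·,·) on H^1_0(2, 6) means a(u, u) ≥ α ||u||_{H^1}² for every u ∈ H^1_0.
The interval has length L = 4, and Poincaré/coercivity depend only on L. Here a(u, u) = ∫(u')² + (-1/2)·∫u².
Here c = -1/2 < 0 with |c| < (π/L)² = π^2/16, so coercivity still holds. The condition a(u,u) ≥ α||u||_{H^1}² reads (1−α)∫(u')² ≥ (α−c)∫u². Any admissible α is ≤ 1 (rapidly oscillating u have ∫u²/∫(u')² → 0), and α = 1 would force 0 ≥ (1−c)∫u², impossible since c < 1; so 1−α > 0. By the sharp Poincaré inequality on H^1_0 of an interval of length L, ∫(u')² ≥ (π/L)²∫u² with equality for the first sine mode sin(π(x−x₀)/L) (x₀ the left endpoint), so the inequality holds for all u iff (1−α)(π/L)² ≥ α − c, i.e. α ≤ ((π/L)² + c)/((π/L)² + 1) = (1 + c(L/π)²)/(1 + (L/π)²). (Direct route, valid since c ≤ 0: Poincaré gives c∫u² ≥ c(L/π)²∫(u')², so a(u,u) ≥ (1 + c(L/π)²)∫(u')², while ||u||_{H^1}² ≤ (1 + (L/π)²)∫(u')²; dividing yields the same α.) With (π/L)² = π^2/16 and c = -1/2, the largest admissible constant is α = ((π/L)² + c)/((π/L)² + 1).
Simplifying, α = (-8 + π^2)/(π^2 + 16).


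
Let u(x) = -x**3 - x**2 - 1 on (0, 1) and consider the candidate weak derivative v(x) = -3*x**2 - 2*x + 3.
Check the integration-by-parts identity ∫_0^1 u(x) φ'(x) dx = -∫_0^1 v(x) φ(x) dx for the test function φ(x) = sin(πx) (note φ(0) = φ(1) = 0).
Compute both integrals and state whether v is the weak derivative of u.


LHS = -12/π^3 + 5/π, RHS = (-12 - π^2)/π^3. No, v is not the weak derivative of u.

u(x) = -x**3 - x**2 - 1, classical derivative u'(x) = -3*x**2 - 2*x.
φ(x) = sin(πx), so φ'(x) = π*cos(π*x).
Note φ(0) = φ(1) = 0, so the boundary term u·φ vanishes.
LHS = ∫_0^1 u(x) φ'(x) dx = ∫_0^1 (-π*x^3*cos(π*x) - π*x^2*cos(π*x) - π*cos(π*x)) dx. Term by term:
  ∫_0^1 -π*cos(π*x) dx = 0;  ∫_0^1 -π*x^2*cos(π*x) dx = 2/π;  ∫_0^1 -π*x^3*cos(π*x) dx = -12/π^3 + 3/π.
Sum: 0 + 2/π + -12/π^3 + 3/π = -12/π^3 + 5/π.
So LHS = -12/π^3 + 5/π.
∫_0^1 v(x) φ(x) dx = ∫_0^1 (-3*x^2*sin(π*x) - 2*x*sin(π*x) + 3*sin(π*x)) dx. Term by term:
  ∫_0^1 3*sin(π*x) dx = 6/π;  ∫_0^1 -3*x^2*sin(π*x) dx = -3/π + 12/π^3;  ∫_0^1 -2*x*sin(π*x) dx = -2/π.
Sum: 6/π + -3/π + 12/π^3 − 2/π = (π^2 + 12)/π^3.
So RHS = -∫_0^1 v(x) φ(x) dx = (-12 - π^2)/π^3.
LHS − RHS = 6/π ≠ 0, so the identity fails.
(For a valid weak derivative the identity must hold for EVERY test function, in particular this one. The failure shows v is NOT the weak derivative of u.)
Correct weak derivative would be u'(x) = -3*x**2 - 2*x.


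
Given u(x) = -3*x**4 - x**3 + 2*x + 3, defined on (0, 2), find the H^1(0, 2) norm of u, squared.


||u||_{H^1}^2 = 391114/105

The H^1 norm (squared) on an interval (0, L) is
  ||u||_{H^1}^2 = ∫_0^L u(x)^2 dx + ∫_0^L u'(x)^2 dx.
Compute u'(x) = -12*x**3 - 3*x**2 + 2.
Then u(x)^2 = 9*x**8 + 6*x**7 + x**6 - 12*x**5 - 22*x**4 - 6*x**3 + 4*x**2 + 12*x + 9 and u'(x)^2 = 144*x**6 + 72*x**5 + 9*x**4 - 48*x**3 - 12*x**2 + 4.
Integrate each monomial from 0 to 2 using ∫_0^2 c·x^n dx = c·2^(n+1)/(n+1):
  ∫_0^2 u(x)^2 dx = ∫_0^2 (9*x^8 + 6*x^7 + x^6 - 12*x^5 - 22*x^4 - 6*x^3 + 4*x^2 + 12*x + 9) dx. Term by term:
    ∫_0^2 9*x^8 dx = 512;  ∫_0^2 6*x^7 dx = 192;  ∫_0^2 x^6 dx = 128/7;
    ∫_0^2 -12*x^5 dx = -128;  ∫_0^2 -22*x^4 dx = -704/5;  ∫_0^2 -6*x^3 dx = -24;
    ∫_0^2 4*x^2 dx = 32/3;  ∫_0^2 12*x dx = 24;  ∫_0^2 9 dx = 18.
  Sum: 512 + 192 + 128/7 − 128 − 704/5 − 24 + 32/3 + 24 + 18 = 50626/105.
  ∫_0^2 u'(x)^2 dx = ∫_0^2 (144*x^6 + 72*x^5 + 9*x^4 - 48*x^3 - 12*x^2 + 4) dx. Term by term:
    ∫_0^2 144*x^6 dx = 18432/7;  ∫_0^2 72*x^5 dx = 768;  ∫_0^2 9*x^4 dx = 288/5;
    ∫_0^2 -48*x^3 dx = -192;  ∫_0^2 -12*x^2 dx = -32;  ∫_0^2 4 dx = 8.
  Sum: 18432/7 + 768 + 288/5 − 192 − 32 + 8 = 113496/35.
Adding: ||u||_{H^1}^2 = 50626/105 + 113496/35 = 391114/105.


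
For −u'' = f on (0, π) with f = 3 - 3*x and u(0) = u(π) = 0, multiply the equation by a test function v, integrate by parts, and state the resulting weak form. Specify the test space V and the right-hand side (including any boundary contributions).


V = H^1_0(0, π) (so v(0) = v(π) = 0); weak form: ∫_0^π u'v' dx = ∫_0^π (3 - 3*x) v dx for all v ∈ V.

Multiply both sides by a test function v and integrate from 0 to π:
  ∫_0^π −u''(x) v(x) dx = ∫_0^π f(x) v(x) dx.
Integrate the LHS by parts once:
  ∫_0^π −u'' v dx = −[u'(x) v(x)]_0^π + ∫_0^π u'(x) v'(x) dx.
Thus ∫_0^π u'(x) v'(x) dx = ∫_0^π f(x) v(x) dx + [u'(x) v(x)]_0^π.
Choose V so that boundary terms are either known or forced to vanish.
u is Dirichlet: u(0) = u(π) = 0. Let V = H^1_0(0, π); then v(0) = v(π) = 0, and [u' v]_0^π = 0.
Weak formulation: find u (satisfying any essential BC) such that ∫_0^π u'(x) v'(x) dx = ∫_0^π f v dx for all v ∈ V.
Substituting f(x) = 3 - 3*x, the right-hand side is ∫_0^π (3 - 3*x) v dx.


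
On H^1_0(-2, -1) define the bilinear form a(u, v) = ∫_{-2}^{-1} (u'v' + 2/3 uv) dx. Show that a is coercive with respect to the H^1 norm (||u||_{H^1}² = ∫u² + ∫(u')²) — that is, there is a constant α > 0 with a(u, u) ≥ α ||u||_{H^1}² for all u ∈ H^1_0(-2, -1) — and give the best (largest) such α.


α = (2/3 + π^2)/(1 + π^2)

Coercivity of a(·,·) on H^1_0(-2, -1) means a(u, u) ≥ α ||u||_{H^1}² for every u ∈ H^1_0.
The interval has length L = 1, and Poincaré/coercivity depend only on L. Here a(u, u) = ∫(u')² + (2/3)·∫u².
Here 0 < c = 2/3 < 1. The condition a(u,u) ≥ α||u||_{H^1}² reads (1−α)∫(u')² ≥ (α−c)∫u². Any admissible α is ≤ 1 (rapidly oscillating u have ∫u²/∫(u')² → 0), and α = 1 would force 0 ≥ (1−c)∫u², impossible since c < 1; so 1−α > 0. By the sharp Poincaré inequality on H^1_0 of an interval of length L, ∫(u')² ≥ (π/L)²∫u² with equality for the first sine mode sin(π(x−x₀)/L) (x₀ the left endpoint), so the inequality holds for all u iff (1−α)(π/L)² ≥ α − c, i.e. α ≤ ((π/L)² + c)/((π/L)² + 1) = (1 + c(L/π)²)/(1 + (L/π)²). With (π/L)² = π^2 and c = 2/3, the largest admissible constant is α = ((π/L)² + c)/((π/L)² + 1).
Simplifying, α = (2/3 + π^2)/(1 + π^2).


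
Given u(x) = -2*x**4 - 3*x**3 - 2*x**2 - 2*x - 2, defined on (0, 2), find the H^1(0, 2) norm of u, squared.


||u||_{H^1}^2 = 1781104/315

The H^1 norm (squared) on an interval (0, L) is
  ||u||_{H^1}^2 = ∫_0^L u(x)^2 dx + ∫_0^L u'(x)^2 dx.
Compute u'(x) = -8*x**3 - 9*x**2 - 4*x - 2.
Then u(x)^2 = 4*x**8 + 12*x**7 + 17*x**6 + 20*x**5 + 24*x**4 + 20*x**3 + 12*x**2 + 8*x + 4 and u'(x)^2 = 64*x**6 + 144*x**5 + 145*x**4 + 104*x**3 + 52*x**2 + 16*x + 4.
Integrate each monomial from 0 to 2 using ∫_0^2 c·x^n dx = c·2^(n+1)/(n+1):
  ∫_0^2 u(x)^2 dx = ∫_0^2 (4*x^8 + 12*x^7 + 17*x^6 + 20*x^5 + 24*x^4 + 20*x^3 + 12*x^2 + 8*x + 4) dx. Term by term:
    ∫_0^2 4*x^8 dx = 2048/9;  ∫_0^2 12*x^7 dx = 384;  ∫_0^2 17*x^6 dx = 2176/7;
    ∫_0^2 20*x^5 dx = 640/3;  ∫_0^2 24*x^4 dx = 768/5;  ∫_0^2 20*x^3 dx = 80;
    ∫_0^2 12*x^2 dx = 32;  ∫_0^2 8*x dx = 16;  ∫_0^2 4 dx = 8.
  Sum: 2048/9 + 384 + 2176/7 + 640/3 + 768/5 + 80 + 32 + 16 + 8 = 448984/315.
  ∫_0^2 u'(x)^2 dx = ∫_0^2 (64*x^6 + 144*x^5 + 145*x^4 + 104*x^3 + 52*x^2 + 16*x + 4) dx. Term by term:
    ∫_0^2 64*x^6 dx = 8192/7;  ∫_0^2 144*x^5 dx = 1536;  ∫_0^2 145*x^4 dx = 928;
    ∫_0^2 104*x^3 dx = 416;  ∫_0^2 52*x^2 dx = 416/3;  ∫_0^2 16*x dx = 32;
    ∫_0^2 4 dx = 8.
  Sum: 8192/7 + 1536 + 928 + 416 + 416/3 + 32 + 8 = 88808/21.
Adding: ||u||_{H^1}^2 = 448984/315 + 88808/21 = 1781104/315.


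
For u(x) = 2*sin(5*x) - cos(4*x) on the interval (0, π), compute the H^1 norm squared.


||u||_{H^1(0,π)}^2 = -680/9 + 121*π/2

u'(x) = 4*sin(4*x) + 10*cos(5*x).
Expand u² and (u')² and integrate term by term on (0, π), using: for integers n ≥ 1, ∫_0^π sin²(nx) dx = ∫_0^π cos²(nx) dx = π/2; for n ≠ n', ∫_0^π sin(nx)sin(n'x) dx = ∫_0^π cos(nx)cos(n'x) dx = 0; and by product-to-sum, ∫_0^π sin(nx)cos(n'x) dx = ½∫_0^π [sin((n+n')x) + sin((n−n')x)] dx, which is 0 when n+n' is even and 2n/(n²−n'²) when n+n' is odd (it need not vanish on (0, π)).
  u² squared terms: (-1)²·∫cos(4x)² dx = 1·π/2 = π/2;  (2)²·∫sin(5x)² dx = 4·π/2 = 2*π.
  u² cross terms: 2·(-1)·(2)·∫cos(4x)·sin(5x) dx = -4·(10/9) = -40/9.
  So ∫_0^π u² dx = π/2 + 2*π − 40/9 = -40/9 + 5*π/2.
  (u')² squared terms: (4)²·∫sin(4x)² dx = 16·π/2 = 8*π;  (10)²·∫cos(5x)² dx = 100·π/2 = 50*π.
  (u')² cross terms: 2·(4)·(10)·∫sin(4x)·cos(5x) dx = 80·(-8/9) = -640/9.
  So ∫_0^π (u')² dx = 8*π + 50*π − 640/9 = -640/9 + 58*π.
||u||_{H^1}^2 = (-40/9 + 5*π/2) + (-640/9 + 58*π) = -680/9 + 121*π/2.


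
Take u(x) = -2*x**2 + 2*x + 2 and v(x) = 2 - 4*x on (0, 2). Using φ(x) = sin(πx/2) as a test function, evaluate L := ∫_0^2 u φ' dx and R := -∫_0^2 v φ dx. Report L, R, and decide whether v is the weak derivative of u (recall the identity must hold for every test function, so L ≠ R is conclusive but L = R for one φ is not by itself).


LHS = 8/π, RHS = 8/π. Yes, v = u' weakly.

u(x) = -2*x**2 + 2*x + 2, classical derivative u'(x) = 2 - 4*x.
φ(x) = sin(πx/2), so φ'(x) = π*cos(π*x/2)/2.
Note φ(0) = φ(2) = 0, so the boundary term u·φ vanishes.
LHS = ∫_0^2 u(x) φ'(x) dx = ∫_0^2 (-π*x^2*cos(π*x/2) + π*x*cos(π*x/2) + π*cos(π*x/2)) dx. Term by term:
  ∫_0^2 π*cos(π*x/2) dx = 0;  ∫_0^2 π*x*cos(π*x/2) dx = -8/π;  ∫_0^2 -π*x^2*cos(π*x/2) dx = 16/π.
Sum: 0 − 8/π + 16/π = 8/π.
So LHS = 8/π.
∫_0^2 v(x) φ(x) dx = ∫_0^2 (-4*x*sin(π*x/2) + 2*sin(π*x/2)) dx. Term by term:
  ∫_0^2 2*sin(π*x/2) dx = 8/π;  ∫_0^2 -4*x*sin(π*x/2) dx = -16/π.
Sum: 8/π − 16/π = -8/π.
So RHS = -∫_0^2 v(x) φ(x) dx = 8/π.
LHS = RHS, so the identity holds for this test φ.
Moreover u is smooth here and v(x) = u'(x) = 2 - 4*x pointwise, so the identity holds for every test function. Hence v is the weak derivative of u.


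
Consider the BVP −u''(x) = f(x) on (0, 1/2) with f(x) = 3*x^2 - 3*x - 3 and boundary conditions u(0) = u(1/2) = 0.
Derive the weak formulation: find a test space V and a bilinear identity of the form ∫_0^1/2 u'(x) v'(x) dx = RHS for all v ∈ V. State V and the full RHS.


V = H^1_0(0, 1/2) (so v(0) = v(1/2) = 0); weak form: ∫_0^1/2 u'v' dx = ∫_0^1/2 (3*x^2 - 3*x - 3) v dx for all v ∈ V.

Multiply both sides by a test function v and integrate from 0 to 1/2:
  ∫_0^1/2 −u''(x) v(x) dx = ∫_0^1/2 f(x) v(x) dx.
Integrate the LHS by parts once:
  ∫_0^1/2 −u'' v dx = −[u'(x) v(x)]_0^1/2 + ∫_0^1/2 u'(x) v'(x) dx.
Thus ∫_0^1/2 u'(x) v'(x) dx = ∫_0^1/2 f(x) v(x) dx + [u'(x) v(x)]_0^1/2.
Choose V so that boundary terms are either known or forced to vanish.
u is Dirichlet: u(0) = u(1/2) = 0. Let V = H^1_0(0, 1/2); then v(0) = v(1/2) = 0, and [u' v]_0^1/2 = 0.
Weak formulation: find u (satisfying any essential BC) such that ∫_0^1/2 u'(x) v'(x) dx = ∫_0^1/2 f v dx for all v ∈ V.
Substituting f(x) = 3*x^2 - 3*x - 3, the right-hand side is ∫_0^1/2 (3*x^2 - 3*x - 3) v dx.


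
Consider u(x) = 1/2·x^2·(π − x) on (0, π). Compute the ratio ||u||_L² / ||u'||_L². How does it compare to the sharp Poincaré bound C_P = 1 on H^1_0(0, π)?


||u||_L² / ||u'||_L² = sqrt(14)*π/14 < C_P = 1.

u(x) = 1/2·x^2·(π − x), so u'(x) = x*(-3*x + 2*π)/2.
u(x) = 1/2·x^2·(π − x) vanishes at x = 0 and x = π, so u ∈ H^1_0(0, π). Differentiate via the product rule and integrate the resulting polynomials term by term.
  ∫_0^π u² dx = ∫_0^π (x^6/4 - π*x^5/2 + π^2*x^4/4) dx. Term by term:
    ∫_0^π x^6/4 dx = π^7/28;  ∫_0^π -π*x^5/2 dx = -π^7/12;  ∫_0^π π^2*x^4/4 dx = π^7/20.
  Sum: π^7/28 − π^7/12 + π^7/20 = π^7/420.
  ∫_0^π (u')² dx = ∫_0^π (9*x^4/4 - 3*π*x^3 + π^2*x^2) dx. Term by term:
    ∫_0^π 9*x^4/4 dx = 9*π^5/20;  ∫_0^π -3*π*x^3 dx = -3*π^5/4;  ∫_0^π π^2*x^2 dx = π^5/3.
  Sum: 9*π^5/20 − 3*π^5/4 + π^5/3 = π^5/30.
∫_0^π u² dx = π^7/420, so ||u||_L² = sqrt(105)*π^(7/2)/210.
∫_0^π (u')² dx = π^5/30, so ||u'||_L² = sqrt(30)*π^(5/2)/30.
Ratio ||u||_L² / ||u'||_L² = sqrt(14)*π/14.
Sharp Poincaré constant on H^1_0(0, π) is C_P = L/π = 1, achieved by sin(x).
A polynomial bump cannot attain the sharp Poincaré constant (only the first sine eigenfunction does), so the ratio is strictly less than C_P, consistent with ||u||_L² ≤ C_P ||u'||_L².


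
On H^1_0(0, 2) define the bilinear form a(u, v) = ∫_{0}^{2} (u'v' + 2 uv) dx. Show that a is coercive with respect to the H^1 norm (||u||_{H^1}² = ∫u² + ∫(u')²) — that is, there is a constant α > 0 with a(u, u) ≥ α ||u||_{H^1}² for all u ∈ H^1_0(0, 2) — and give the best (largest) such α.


α = 1

Coercivity of a(·,·) on H^1_0(0, 2) means a(u, u) ≥ α ||u||_{H^1}² for every u ∈ H^1_0.
The interval has length L = 2, and Poincaré/coercivity depend only on L. Here a(u, u) = ∫(u')² + (2)·∫u².
Here c = 2 ≥ 1, so a(u,u) = ∫(u')² + c∫u² ≥ ∫(u')² + ∫u² = ||u||_{H^1}², i.e. α = 1 works. No larger α is possible: a(u,u) ≥ α||u||_{H^1}² means (1−α)∫(u')² ≥ (α−c)∫u², and for the modes u_n = sin(nπ(x−x₀)/L) (x₀ the left endpoint) one has ∫u_n²/∫(u_n')² = (L/(nπ))² → 0, so a(u_n,u_n)/||u_n||_{H^1}² → 1. Hence the optimal constant is α = 1.
Therefore α = 1.


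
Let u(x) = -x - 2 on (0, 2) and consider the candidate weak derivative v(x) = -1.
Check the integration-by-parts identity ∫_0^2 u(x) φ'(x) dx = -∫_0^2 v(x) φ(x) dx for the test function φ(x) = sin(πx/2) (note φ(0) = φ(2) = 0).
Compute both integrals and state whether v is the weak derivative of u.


LHS = 4/π, RHS = 4/π. Yes, v = u' weakly.

u(x) = -x - 2, classical derivative u'(x) = -1.
φ(x) = sin(πx/2), so φ'(x) = π*cos(π*x/2)/2.
Note φ(0) = φ(2) = 0, so the boundary term u·φ vanishes.
LHS = ∫_0^2 u(x) φ'(x) dx = ∫_0^2 (-π*x*cos(π*x/2)/2 - π*cos(π*x/2)) dx. Term by term:
  ∫_0^2 -π*cos(π*x/2) dx = 0;  ∫_0^2 -π*x*cos(π*x/2)/2 dx = 4/π.
Sum: 0 + 4/π = 4/π.
So LHS = 4/π.
∫_0^2 v(x) φ(x) dx = ∫_0^2 (-sin(π*x/2)) dx. Term by term:
  ∫_0^2 -sin(π*x/2) dx = -4/π.
So RHS = -∫_0^2 v(x) φ(x) dx = 4/π.
LHS = RHS, so the identity holds for this test φ.
Moreover u is smooth here and v(x) = u'(x) = -1 pointwise, so the identity holds for every test function. Hence v is the weak derivative of u.


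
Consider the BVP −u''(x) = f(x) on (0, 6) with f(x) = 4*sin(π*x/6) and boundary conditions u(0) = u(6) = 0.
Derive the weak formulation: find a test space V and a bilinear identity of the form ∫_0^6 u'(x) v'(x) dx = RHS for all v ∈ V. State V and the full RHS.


V = H^1_0(0, 6) (so v(0) = v(6) = 0); weak form: ∫_0^6 u'v' dx = ∫_0^6 (4*sin(π*x/6)) v dx for all v ∈ V.

Multiply both sides by a test function v and integrate from 0 to 6:
  ∫_0^6 −u''(x) v(x) dx = ∫_0^6 f(x) v(x) dx.
Integrate the LHS by parts once:
  ∫_0^6 −u'' v dx = −[u'(x) v(x)]_0^6 + ∫_0^6 u'(x) v'(x) dx.
Thus ∫_0^6 u'(x) v'(x) dx = ∫_0^6 f(x) v(x) dx + [u'(x) v(x)]_0^6.
Choose V so that boundary terms are either known or forced to vanish.
u is Dirichlet: u(0) = u(6) = 0. Let V = H^1_0(0, 6); then v(0) = v(6) = 0, and [u' v]_0^6 = 0.
Weak formulation: find u (satisfying any essential BC) such that ∫_0^6 u'(x) v'(x) dx = ∫_0^6 f v dx for all v ∈ V.
Substituting f(x) = 4*sin(π*x/6), the right-hand side is ∫_0^6 (4*sin(π*x/6)) v dx.


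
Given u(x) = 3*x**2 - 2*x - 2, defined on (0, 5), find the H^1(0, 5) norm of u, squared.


||u||_{H^1}^2 = 14270/3

The H^1 norm (squared) on an interval (0, L) is
  ||u||_{H^1}^2 = ∫_0^L u(x)^2 dx + ∫_0^L u'(x)^2 dx.
Compute u'(x) = 6*x - 2.
Then u(x)^2 = 9*x**4 - 12*x**3 - 8*x**2 + 8*x + 4 and u'(x)^2 = 36*x**2 - 24*x + 4.
Integrate each monomial from 0 to 5 using ∫_0^5 c·x^n dx = c·5^(n+1)/(n+1):
  ∫_0^5 u(x)^2 dx = ∫_0^5 (9*x^4 - 12*x^3 - 8*x^2 + 8*x + 4) dx. Term by term:
    ∫_0^5 9*x^4 dx = 5625;  ∫_0^5 -12*x^3 dx = -1875;  ∫_0^5 -8*x^2 dx = -1000/3;
    ∫_0^5 8*x dx = 100;  ∫_0^5 4 dx = 20.
  Sum: 5625 − 1875 − 1000/3 + 100 + 20 = 10610/3.
  ∫_0^5 u'(x)^2 dx = ∫_0^5 (36*x^2 - 24*x + 4) dx. Term by term:
    ∫_0^5 36*x^2 dx = 1500;  ∫_0^5 -24*x dx = -300;  ∫_0^5 4 dx = 20.
  Sum: 1500 − 300 + 20 = 1220.
Adding: ||u||_{H^1}^2 = 10610/3 + 1220 = 14270/3.


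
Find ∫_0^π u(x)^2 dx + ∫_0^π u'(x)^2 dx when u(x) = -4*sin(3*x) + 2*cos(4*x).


||u||_{H^1(0,π)}^2 = 1632/7 + 114*π

u'(x) = -8*sin(4*x) - 12*cos(3*x).
Expand u² and (u')² and integrate term by term on (0, π), using: for integers n ≥ 1, ∫_0^π sin²(nx) dx = ∫_0^π cos²(nx) dx = π/2; for n ≠ n', ∫_0^π sin(nx)sin(n'x) dx = ∫_0^π cos(nx)cos(n'x) dx = 0; and by product-to-sum, ∫_0^π sin(nx)cos(n'x) dx = ½∫_0^π [sin((n+n')x) + sin((n−n')x)] dx, which is 0 when n+n' is even and 2n/(n²−n'²) when n+n' is odd (it need not vanish on (0, π)).
  u² squared terms: (-4)²·∫sin(3x)² dx = 16·π/2 = 8*π;  (2)²·∫cos(4x)² dx = 4·π/2 = 2*π.
  u² cross terms: 2·(-4)·(2)·∫sin(3x)·cos(4x) dx = -16·(-6/7) = 96/7.
  So ∫_0^π u² dx = 8*π + 2*π + 96/7 = 96/7 + 10*π.
  (u')² squared terms: (-12)²·∫cos(3x)² dx = 144·π/2 = 72*π;  (-8)²·∫sin(4x)² dx = 64·π/2 = 32*π.
  (u')² cross terms: 2·(-12)·(-8)·∫cos(3x)·sin(4x) dx = 192·(8/7) = 1536/7.
  So ∫_0^π (u')² dx = 72*π + 32*π + 1536/7 = 1536/7 + 104*π.
||u||_{H^1}^2 = (96/7 + 10*π) + (1536/7 + 104*π) = 1632/7 + 114*π.


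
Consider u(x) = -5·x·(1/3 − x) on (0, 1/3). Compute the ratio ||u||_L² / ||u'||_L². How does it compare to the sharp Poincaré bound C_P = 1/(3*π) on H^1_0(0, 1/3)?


||u||_L² / ||u'||_L² = sqrt(10)/30 < C_P = 1/(3*π).

u(x) = -5·x·(1/3 − x), so u'(x) = 10*x - 5/3.
u(x) = -5·x·(1/3 − x) vanishes at x = 0 and x = 1/3, so u ∈ H^1_0(0, 1/3). Differentiate via the product rule and integrate the resulting polynomials term by term.
  ∫_0^1/3 u² dx = ∫_0^1/3 (25*x^4 - 50*x^3/3 + 25*x^2/9) dx. Term by term:
    ∫_0^1/3 25*x^4 dx = 5/243;  ∫_0^1/3 -50*x^3/3 dx = -25/486;  ∫_0^1/3 25*x^2/9 dx = 25/729.
  Sum: 5/243 − 25/486 + 25/729 = 5/1458.
  ∫_0^1/3 (u')² dx = ∫_0^1/3 (100*x^2 - 100*x/3 + 25/9) dx. Term by term:
    ∫_0^1/3 100*x^2 dx = 100/81;  ∫_0^1/3 -100*x/3 dx = -50/27;  ∫_0^1/3 25/9 dx = 25/27.
  Sum: 100/81 − 50/27 + 25/27 = 25/81.
∫_0^1/3 u² dx = 5/1458, so ||u||_L² = sqrt(10)/54.
∫_0^1/3 (u')² dx = 25/81, so ||u'||_L² = 5/9.
Ratio ||u||_L² / ||u'||_L² = sqrt(10)/30.
Sharp Poincaré constant on H^1_0(0, 1/3) is C_P = L/π = 1/(3*π), achieved by sin(3*π·x).
A polynomial bump cannot attain the sharp Poincaré constant (only the first sine eigenfunction does), so the ratio is strictly less than C_P, consistent with ||u||_L² ≤ C_P ||u'||_L².


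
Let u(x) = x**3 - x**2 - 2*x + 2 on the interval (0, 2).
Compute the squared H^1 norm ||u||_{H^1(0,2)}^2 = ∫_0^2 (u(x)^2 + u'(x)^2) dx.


||u||_{H^1}^2 = 1472/105

The H^1 norm (squared) on an interval (0, L) is
  ||u||_{H^1}^2 = ∫_0^L u(x)^2 dx + ∫_0^L u'(x)^2 dx.
Compute u'(x) = 3*x**2 - 2*x - 2.
Then u(x)^2 = x**6 - 2*x**5 - 3*x**4 + 8*x**3 - 8*x + 4 and u'(x)^2 = 9*x**4 - 12*x**3 - 8*x**2 + 8*x + 4.
Integrate each monomial from 0 to 2 using ∫_0^2 c·x^n dx = c·2^(n+1)/(n+1):
  ∫_0^2 u(x)^2 dx = ∫_0^2 (x^6 - 2*x^5 - 3*x^4 + 8*x^3 - 8*x + 4) dx. Term by term:
    ∫_0^2 x^6 dx = 128/7;  ∫_0^2 -2*x^5 dx = -64/3;  ∫_0^2 -3*x^4 dx = -96/5;
    ∫_0^2 8*x^3 dx = 32;  ∫_0^2 -8*x dx = -16;  ∫_0^2 4 dx = 8.
  Sum: 128/7 − 64/3 − 96/5 + 32 − 16 + 8 = 184/105.
  ∫_0^2 u'(x)^2 dx = ∫_0^2 (9*x^4 - 12*x^3 - 8*x^2 + 8*x + 4) dx. Term by term:
    ∫_0^2 9*x^4 dx = 288/5;  ∫_0^2 -12*x^3 dx = -48;  ∫_0^2 -8*x^2 dx = -64/3;
    ∫_0^2 8*x dx = 16;  ∫_0^2 4 dx = 8.
  Sum: 288/5 − 48 − 64/3 + 16 + 8 = 184/15.
Adding: ||u||_{H^1}^2 = 184/105 + 184/15 = 1472/105.


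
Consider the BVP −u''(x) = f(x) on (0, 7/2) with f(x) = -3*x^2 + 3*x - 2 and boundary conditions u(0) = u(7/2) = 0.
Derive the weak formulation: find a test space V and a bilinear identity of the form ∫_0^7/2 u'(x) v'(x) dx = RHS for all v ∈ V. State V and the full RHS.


V = H^1_0(0, 7/2) (so v(0) = v(7/2) = 0); weak form: ∫_0^7/2 u'v' dx = ∫_0^7/2 (-3*x^2 + 3*x - 2) v dx for all v ∈ V.

Multiply both sides by a test function v and integrate from 0 to 7/2:
  ∫_0^7/2 −u''(x) v(x) dx = ∫_0^7/2 f(x) v(x) dx.
Integrate the LHS by parts once:
  ∫_0^7/2 −u'' v dx = −[u'(x) v(x)]_0^7/2 + ∫_0^7/2 u'(x) v'(x) dx.
Thus ∫_0^7/2 u'(x) v'(x) dx = ∫_0^7/2 f(x) v(x) dx + [u'(x) v(x)]_0^7/2.
Choose V so that boundary terms are either known or forced to vanish.
u is Dirichlet: u(0) = u(7/2) = 0. Let V = H^1_0(0, 7/2); then v(0) = v(7/2) = 0, and [u' v]_0^7/2 = 0.
Weak formulation: find u (satisfying any essential BC) such that ∫_0^7/2 u'(x) v'(x) dx = ∫_0^7/2 f v dx for all v ∈ V.
Substituting f(x) = -3*x^2 + 3*x - 2, the right-hand side is ∫_0^7/2 (-3*x^2 + 3*x - 2) v dx.
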